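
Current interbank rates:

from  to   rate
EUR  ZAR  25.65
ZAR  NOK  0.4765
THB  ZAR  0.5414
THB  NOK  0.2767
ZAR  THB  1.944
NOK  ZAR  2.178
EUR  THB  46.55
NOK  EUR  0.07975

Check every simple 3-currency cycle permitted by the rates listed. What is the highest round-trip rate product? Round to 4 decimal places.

THB→NOK→ZAR→THB: 0.2767 × 2.178 × 1.944 = 1.17156
THB→NOK→EUR→THB: 0.2767 × 0.07975 × 46.55 = 1.02721
EUR→ZAR→NOK→EUR: 25.65 × 0.4765 × 0.07975 = 0.97472
Maximum is THB→NOK→ZAR→THB at 1.1716; arbitrage exists.

1.1716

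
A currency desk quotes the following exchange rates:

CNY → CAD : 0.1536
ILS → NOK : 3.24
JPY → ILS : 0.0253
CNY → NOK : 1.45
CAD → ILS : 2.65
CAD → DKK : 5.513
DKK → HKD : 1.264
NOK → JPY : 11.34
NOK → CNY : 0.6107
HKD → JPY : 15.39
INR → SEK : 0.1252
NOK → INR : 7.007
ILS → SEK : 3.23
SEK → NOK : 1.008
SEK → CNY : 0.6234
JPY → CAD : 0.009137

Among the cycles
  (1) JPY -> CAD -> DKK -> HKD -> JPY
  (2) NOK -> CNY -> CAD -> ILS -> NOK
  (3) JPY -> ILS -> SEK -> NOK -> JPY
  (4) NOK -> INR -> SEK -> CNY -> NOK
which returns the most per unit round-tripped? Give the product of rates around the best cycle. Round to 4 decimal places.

(1) 0.009137 × 5.513 × 1.264 × 15.39 = 0.97989
(2) 0.6107 × 0.1536 × 2.65 × 3.24 = 0.80540
(3) 0.0253 × 3.23 × 1.008 × 11.34 = 0.93411
(4) 7.007 × 0.1252 × 0.6234 × 1.45 = 0.79300
Highest is cycle (1) at 0.9799 (≤1, no arbitrage).

0.9799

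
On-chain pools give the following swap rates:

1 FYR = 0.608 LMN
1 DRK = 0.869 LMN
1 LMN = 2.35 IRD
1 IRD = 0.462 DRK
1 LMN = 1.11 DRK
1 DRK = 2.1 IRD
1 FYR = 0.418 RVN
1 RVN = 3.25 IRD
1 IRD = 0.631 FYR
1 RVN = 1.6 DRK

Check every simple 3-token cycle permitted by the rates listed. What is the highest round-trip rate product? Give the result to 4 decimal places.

0.9435

LMN→IRD→DRK→LMN: 2.35 × 0.462 × 0.869 = 0.94347
LMN→IRD→FYR→LMN: 2.35 × 0.631 × 0.608 = 0.90157
RVN→IRD→FYR→RVN: 3.25 × 0.631 × 0.418 = 0.85721
Maximum is LMN→IRD→DRK→LMN at 0.9435; no arbitrage — every cycle loses value.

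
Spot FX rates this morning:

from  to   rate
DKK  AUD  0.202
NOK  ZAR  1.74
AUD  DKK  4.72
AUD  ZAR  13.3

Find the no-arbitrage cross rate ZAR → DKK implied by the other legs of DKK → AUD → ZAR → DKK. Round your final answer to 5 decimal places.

0.37222

Known legs of the cycle: 0.202 × 13.3 = 2.6866
For no arbitrage the full-cycle product must be 1, so the missing rate is 1 / 2.6866 ≈ 0.3722177.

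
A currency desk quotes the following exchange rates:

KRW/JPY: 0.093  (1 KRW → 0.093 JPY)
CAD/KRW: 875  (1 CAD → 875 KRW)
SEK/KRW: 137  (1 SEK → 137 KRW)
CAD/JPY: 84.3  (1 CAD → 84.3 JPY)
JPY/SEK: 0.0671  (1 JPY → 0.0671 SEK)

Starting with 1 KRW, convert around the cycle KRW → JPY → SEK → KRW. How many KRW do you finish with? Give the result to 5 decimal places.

0.85492

1 KRW × 0.093 = 0.093 JPY
0.093 JPY × 0.0671 = 0.0062403 SEK
0.0062403 SEK × 137 = 0.8549211 KRW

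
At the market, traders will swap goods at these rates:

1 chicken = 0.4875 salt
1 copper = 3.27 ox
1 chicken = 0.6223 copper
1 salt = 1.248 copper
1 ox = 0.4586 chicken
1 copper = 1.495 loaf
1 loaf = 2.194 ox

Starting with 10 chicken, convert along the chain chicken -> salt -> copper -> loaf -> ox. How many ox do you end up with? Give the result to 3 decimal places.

10 chicken × 0.4875 = 4.875 salt
4.875 salt × 1.248 = 6.084 copper
6.084 copper × 1.495 = 9.09558 loaf
9.09558 loaf × 2.194 = 19.95570252 ox

19.956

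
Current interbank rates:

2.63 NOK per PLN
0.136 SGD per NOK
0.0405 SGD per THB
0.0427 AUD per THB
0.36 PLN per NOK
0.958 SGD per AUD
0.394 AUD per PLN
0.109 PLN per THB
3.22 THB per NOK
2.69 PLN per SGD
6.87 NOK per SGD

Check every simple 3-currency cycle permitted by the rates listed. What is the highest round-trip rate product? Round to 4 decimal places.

AUD→SGD→PLN→AUD: 0.958 × 2.69 × 0.394 = 1.01535
NOK→SGD→PLN→NOK: 0.136 × 2.69 × 2.63 = 0.96216
NOK→THB→PLN→NOK: 3.22 × 0.109 × 2.63 = 0.92308
NOK→THB→SGD→NOK: 3.22 × 0.0405 × 6.87 = 0.89592
Maximum is AUD→SGD→PLN→AUD at 1.0153; arbitrage exists.

1.0153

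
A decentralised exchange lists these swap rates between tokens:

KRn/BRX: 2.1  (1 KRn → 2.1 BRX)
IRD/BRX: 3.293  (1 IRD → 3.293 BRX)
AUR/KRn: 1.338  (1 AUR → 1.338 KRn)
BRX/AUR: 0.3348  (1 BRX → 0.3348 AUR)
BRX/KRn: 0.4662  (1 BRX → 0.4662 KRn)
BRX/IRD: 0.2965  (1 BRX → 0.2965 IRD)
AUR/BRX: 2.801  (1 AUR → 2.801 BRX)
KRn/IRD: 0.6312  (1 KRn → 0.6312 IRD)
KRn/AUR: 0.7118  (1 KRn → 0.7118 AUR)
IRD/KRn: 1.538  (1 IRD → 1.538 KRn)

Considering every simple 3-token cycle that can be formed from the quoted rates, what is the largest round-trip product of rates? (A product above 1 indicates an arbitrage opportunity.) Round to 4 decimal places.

BRX→KRn→IRD→BRX: 0.4662 × 0.6312 × 3.293 = 0.96902
BRX→IRD→KRn→BRX: 0.2965 × 1.538 × 2.1 = 0.95764
BRX→AUR→KRn→BRX: 0.3348 × 1.338 × 2.1 = 0.94072
BRX→KRn→AUR→BRX: 0.4662 × 0.7118 × 2.801 = 0.92949
Maximum is BRX→KRn→IRD→BRX at 0.9690; no arbitrage — every cycle loses value.

0.9690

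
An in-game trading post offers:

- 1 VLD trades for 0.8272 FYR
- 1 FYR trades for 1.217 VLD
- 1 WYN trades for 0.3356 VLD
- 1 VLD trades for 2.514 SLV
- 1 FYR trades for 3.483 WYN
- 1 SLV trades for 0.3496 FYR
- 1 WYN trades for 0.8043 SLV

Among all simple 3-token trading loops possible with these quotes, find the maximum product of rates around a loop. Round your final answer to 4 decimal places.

FYR→VLD→SLV→FYR: 1.217 × 2.514 × 0.3496 = 1.06961
WYN→SLV→FYR→WYN: 0.8043 × 0.3496 × 3.483 = 0.97936
WYN→VLD→FYR→WYN: 0.3356 × 0.8272 × 3.483 = 0.96691
Maximum is FYR→VLD→SLV→FYR at 1.0696; arbitrage exists.

1.0696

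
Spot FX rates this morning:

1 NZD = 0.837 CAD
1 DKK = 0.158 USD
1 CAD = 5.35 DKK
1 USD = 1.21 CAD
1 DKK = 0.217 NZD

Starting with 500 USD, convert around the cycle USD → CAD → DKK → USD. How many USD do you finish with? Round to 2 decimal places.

511.41

500 USD × 1.21 = 605 CAD
605 CAD × 5.35 = 3236.75 DKK
3236.75 DKK × 0.158 = 511.4065 USD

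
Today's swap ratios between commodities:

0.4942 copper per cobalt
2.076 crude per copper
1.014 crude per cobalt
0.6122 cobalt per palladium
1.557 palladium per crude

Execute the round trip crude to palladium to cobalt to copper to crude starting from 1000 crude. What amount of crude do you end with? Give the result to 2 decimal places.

1000 crude × 1.557 = 1557 palladium
1557 palladium × 0.6122 = 953.1954 cobalt
953.1954 cobalt × 0.4942 = 471.06916668 copper
471.06916668 copper × 2.076 = 977.93959002768 crude

977.94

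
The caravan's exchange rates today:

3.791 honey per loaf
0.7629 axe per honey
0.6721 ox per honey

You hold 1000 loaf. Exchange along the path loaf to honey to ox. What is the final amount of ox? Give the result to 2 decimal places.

1000 loaf × 3.791 = 3791 honey
3791 honey × 0.6721 = 2547.9311 ox

2547.93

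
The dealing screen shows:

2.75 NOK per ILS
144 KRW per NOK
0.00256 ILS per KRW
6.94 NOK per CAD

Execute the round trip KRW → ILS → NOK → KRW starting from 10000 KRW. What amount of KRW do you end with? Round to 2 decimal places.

10137.60

10000 KRW × 0.00256 = 25.6 ILS
25.6 ILS × 2.75 = 70.4 NOK
70.4 NOK × 144 = 10137.6 KRW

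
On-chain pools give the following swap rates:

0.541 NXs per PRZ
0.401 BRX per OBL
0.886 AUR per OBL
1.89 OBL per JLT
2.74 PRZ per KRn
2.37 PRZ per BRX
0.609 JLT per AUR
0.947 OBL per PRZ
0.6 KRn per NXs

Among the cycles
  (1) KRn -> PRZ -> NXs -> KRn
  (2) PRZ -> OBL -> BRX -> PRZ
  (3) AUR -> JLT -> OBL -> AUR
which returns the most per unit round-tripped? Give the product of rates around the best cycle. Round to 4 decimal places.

1.0198

(1) 2.74 × 0.541 × 0.6 = 0.88940
(2) 0.947 × 0.401 × 2.37 = 0.90000
(3) 0.609 × 1.89 × 0.886 = 1.01979
Highest is cycle (3) at 1.0198 (>1, arbitrage).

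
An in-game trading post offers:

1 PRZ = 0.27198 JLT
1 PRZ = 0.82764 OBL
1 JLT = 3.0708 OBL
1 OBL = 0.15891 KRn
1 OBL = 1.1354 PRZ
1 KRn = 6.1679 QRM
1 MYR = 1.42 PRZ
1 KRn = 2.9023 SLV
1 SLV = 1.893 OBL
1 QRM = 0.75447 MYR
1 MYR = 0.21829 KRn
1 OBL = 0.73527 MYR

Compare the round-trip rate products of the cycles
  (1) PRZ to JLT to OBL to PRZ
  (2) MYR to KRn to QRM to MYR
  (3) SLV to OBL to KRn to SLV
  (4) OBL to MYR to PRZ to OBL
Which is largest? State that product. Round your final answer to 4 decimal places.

1.0158

(1) 0.27198 × 3.0708 × 1.1354 = 0.94828
(2) 0.21829 × 6.1679 × 0.75447 = 1.01581
(3) 1.893 × 0.15891 × 2.9023 = 0.87306
(4) 0.73527 × 1.42 × 0.82764 = 0.86413
Highest is cycle (2) at 1.0158 (>1, arbitrage).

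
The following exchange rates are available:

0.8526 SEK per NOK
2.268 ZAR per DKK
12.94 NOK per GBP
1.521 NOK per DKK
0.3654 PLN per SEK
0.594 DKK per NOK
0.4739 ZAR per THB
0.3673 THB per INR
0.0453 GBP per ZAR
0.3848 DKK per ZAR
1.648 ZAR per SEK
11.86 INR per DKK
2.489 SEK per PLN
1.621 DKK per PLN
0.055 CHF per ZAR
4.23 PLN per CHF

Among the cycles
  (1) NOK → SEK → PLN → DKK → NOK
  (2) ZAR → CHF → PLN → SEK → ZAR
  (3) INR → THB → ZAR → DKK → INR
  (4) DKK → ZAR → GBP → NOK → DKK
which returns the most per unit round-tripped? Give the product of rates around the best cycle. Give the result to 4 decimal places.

0.9543

(1) 0.8526 × 0.3654 × 1.621 × 1.521 = 0.76811
(2) 0.055 × 4.23 × 2.489 × 1.648 = 0.95430
(3) 0.3673 × 0.4739 × 0.3848 × 11.86 = 0.79438
(4) 2.268 × 0.0453 × 12.94 × 0.594 = 0.78970
Highest is cycle (2) at 0.9543 (≤1, no arbitrage).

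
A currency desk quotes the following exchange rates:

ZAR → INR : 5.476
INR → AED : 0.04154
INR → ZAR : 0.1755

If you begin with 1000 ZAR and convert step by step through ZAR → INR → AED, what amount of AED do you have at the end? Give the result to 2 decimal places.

227.47

1000 ZAR × 5.476 = 5476 INR
5476 INR × 0.04154 = 227.47304 AED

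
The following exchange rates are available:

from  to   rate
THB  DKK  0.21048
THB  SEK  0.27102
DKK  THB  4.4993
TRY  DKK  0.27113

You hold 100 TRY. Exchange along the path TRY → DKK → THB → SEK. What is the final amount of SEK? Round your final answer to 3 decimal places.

100 TRY × 0.27113 = 27.113 DKK
27.113 DKK × 4.4993 = 121.9895209 THB
121.9895209 THB × 0.27102 = 33.061599954318 SEK

33.062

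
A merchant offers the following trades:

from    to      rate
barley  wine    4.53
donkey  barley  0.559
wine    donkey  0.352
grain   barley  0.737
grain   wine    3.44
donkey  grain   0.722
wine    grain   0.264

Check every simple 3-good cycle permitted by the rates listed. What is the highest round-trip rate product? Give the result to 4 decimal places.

barley→wine→donkey→barley: 4.53 × 0.352 × 0.559 = 0.89136
barley→wine→grain→barley: 4.53 × 0.264 × 0.737 = 0.88139
grain→wine→donkey→grain: 3.44 × 0.352 × 0.722 = 0.87426
Maximum is barley→wine→donkey→barley at 0.8914; no arbitrage — every cycle loses value.

0.8914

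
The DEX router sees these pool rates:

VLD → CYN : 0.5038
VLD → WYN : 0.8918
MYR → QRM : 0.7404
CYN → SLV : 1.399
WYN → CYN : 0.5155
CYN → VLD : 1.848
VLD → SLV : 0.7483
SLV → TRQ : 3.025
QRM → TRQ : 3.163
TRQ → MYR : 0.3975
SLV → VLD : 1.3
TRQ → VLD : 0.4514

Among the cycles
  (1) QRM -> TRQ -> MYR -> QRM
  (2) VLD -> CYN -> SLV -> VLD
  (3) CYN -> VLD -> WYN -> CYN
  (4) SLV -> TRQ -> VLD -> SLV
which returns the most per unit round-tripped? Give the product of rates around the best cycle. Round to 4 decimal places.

1.0218

(1) 3.163 × 0.3975 × 0.7404 = 0.93090
(2) 0.5038 × 1.399 × 1.3 = 0.91626
(3) 1.848 × 0.8918 × 0.5155 = 0.84957
(4) 3.025 × 0.4514 × 0.7483 = 1.02179
Highest is cycle (4) at 1.0218 (>1, arbitrage).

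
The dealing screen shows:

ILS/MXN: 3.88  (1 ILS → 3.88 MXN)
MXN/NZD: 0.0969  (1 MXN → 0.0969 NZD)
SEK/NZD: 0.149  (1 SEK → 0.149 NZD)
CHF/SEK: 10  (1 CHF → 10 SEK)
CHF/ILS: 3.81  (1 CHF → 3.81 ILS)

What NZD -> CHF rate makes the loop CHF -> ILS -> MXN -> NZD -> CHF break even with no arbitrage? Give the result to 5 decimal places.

0.69810

Known legs of the cycle: 3.81 × 3.88 × 0.0969 = 1.43245332
For no arbitrage the full-cycle product must be 1, so the missing rate is 1 / 1.43245332 ≈ 0.6981030.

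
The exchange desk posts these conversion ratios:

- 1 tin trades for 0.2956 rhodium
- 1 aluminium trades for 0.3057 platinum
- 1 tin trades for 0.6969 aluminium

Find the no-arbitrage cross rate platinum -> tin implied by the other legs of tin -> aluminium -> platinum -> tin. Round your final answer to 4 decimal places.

4.6939

Known legs of the cycle: 0.6969 × 0.3057 = 0.21304233
For no arbitrage the full-cycle product must be 1, so the missing rate is 1 / 0.21304233 ≈ 4.693903.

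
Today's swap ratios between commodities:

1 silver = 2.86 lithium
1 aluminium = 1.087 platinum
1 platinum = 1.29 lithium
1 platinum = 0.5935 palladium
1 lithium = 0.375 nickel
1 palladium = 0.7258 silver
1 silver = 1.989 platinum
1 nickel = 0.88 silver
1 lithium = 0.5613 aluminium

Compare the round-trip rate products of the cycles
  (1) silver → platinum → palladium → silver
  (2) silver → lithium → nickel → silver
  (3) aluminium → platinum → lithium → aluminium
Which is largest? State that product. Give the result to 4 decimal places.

0.9438

(1) 1.989 × 0.5935 × 0.7258 = 0.85679
(2) 2.86 × 0.375 × 0.88 = 0.94380
(3) 1.087 × 1.29 × 0.5613 = 0.78707
Highest is cycle (2) at 0.9438 (≤1, no arbitrage).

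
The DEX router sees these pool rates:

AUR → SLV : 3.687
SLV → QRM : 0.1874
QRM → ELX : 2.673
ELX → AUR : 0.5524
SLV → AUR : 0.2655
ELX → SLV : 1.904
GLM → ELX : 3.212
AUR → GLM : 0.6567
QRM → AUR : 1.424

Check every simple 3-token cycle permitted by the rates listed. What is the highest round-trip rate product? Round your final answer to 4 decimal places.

1.1652

GLM→ELX→AUR→GLM: 3.212 × 0.5524 × 0.6567 = 1.16519
QRM→AUR→SLV→QRM: 1.424 × 3.687 × 0.1874 = 0.98390
QRM→ELX→SLV→QRM: 2.673 × 1.904 × 0.1874 = 0.95375
Maximum is GLM→ELX→AUR→GLM at 1.1652; arbitrage exists.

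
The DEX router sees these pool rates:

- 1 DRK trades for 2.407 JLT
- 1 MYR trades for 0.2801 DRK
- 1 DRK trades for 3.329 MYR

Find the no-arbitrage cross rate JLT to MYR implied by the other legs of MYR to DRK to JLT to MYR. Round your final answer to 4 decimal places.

Known legs of the cycle: 0.2801 × 2.407 = 0.6742007
For no arbitrage the full-cycle product must be 1, so the missing rate is 1 / 0.6742007 ≈ 1.483238.

1.4832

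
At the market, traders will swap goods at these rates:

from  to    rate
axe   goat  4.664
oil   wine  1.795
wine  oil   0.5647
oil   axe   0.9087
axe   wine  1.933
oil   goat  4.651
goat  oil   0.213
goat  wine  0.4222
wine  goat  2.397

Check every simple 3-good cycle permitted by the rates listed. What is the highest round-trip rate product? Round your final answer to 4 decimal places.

1.1089

oil→goat→wine→oil: 4.651 × 0.4222 × 0.5647 = 1.10887
oil→axe→wine→oil: 0.9087 × 1.933 × 0.5647 = 0.99191
oil→wine→goat→oil: 1.795 × 2.397 × 0.213 = 0.91646
oil→axe→goat→oil: 0.9087 × 4.664 × 0.213 = 0.90273
Maximum is oil→goat→wine→oil at 1.1089; arbitrage exists.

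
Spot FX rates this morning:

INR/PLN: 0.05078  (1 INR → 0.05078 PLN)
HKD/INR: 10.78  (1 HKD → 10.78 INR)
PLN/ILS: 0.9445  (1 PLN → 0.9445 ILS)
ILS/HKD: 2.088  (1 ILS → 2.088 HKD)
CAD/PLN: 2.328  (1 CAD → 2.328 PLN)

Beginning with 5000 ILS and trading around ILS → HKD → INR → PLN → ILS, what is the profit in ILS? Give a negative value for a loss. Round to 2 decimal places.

5000 ILS × 2.088 = 10440 HKD
10440 HKD × 10.78 = 112543.2 INR
112543.2 INR × 0.05078 = 5714.943696 PLN
5714.943696 PLN × 0.9445 = 5397.764320872 ILS
Net change: 5397.764320872 − 5000 = 397.764320872 ILS

397.76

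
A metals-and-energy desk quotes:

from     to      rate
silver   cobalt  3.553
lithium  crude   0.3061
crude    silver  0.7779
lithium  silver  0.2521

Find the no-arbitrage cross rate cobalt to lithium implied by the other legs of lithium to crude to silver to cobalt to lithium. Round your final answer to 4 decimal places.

1.1820

Known legs of the cycle: 0.3061 × 0.7779 × 3.553 = 0.84602327007
For no arbitrage the full-cycle product must be 1, so the missing rate is 1 / 0.84602327007 ≈ 1.182001.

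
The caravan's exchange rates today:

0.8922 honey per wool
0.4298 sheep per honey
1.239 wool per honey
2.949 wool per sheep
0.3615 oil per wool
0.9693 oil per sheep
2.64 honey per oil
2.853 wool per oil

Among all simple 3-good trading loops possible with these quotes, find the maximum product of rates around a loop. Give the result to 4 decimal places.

oil→honey→wool→oil: 2.64 × 1.239 × 0.3615 = 1.18245
honey→sheep→wool→honey: 0.4298 × 2.949 × 0.8922 = 1.13085
oil→honey→sheep→oil: 2.64 × 0.4298 × 0.9693 = 1.09984
Maximum is oil→honey→wool→oil at 1.1825; arbitrage exists.

1.1825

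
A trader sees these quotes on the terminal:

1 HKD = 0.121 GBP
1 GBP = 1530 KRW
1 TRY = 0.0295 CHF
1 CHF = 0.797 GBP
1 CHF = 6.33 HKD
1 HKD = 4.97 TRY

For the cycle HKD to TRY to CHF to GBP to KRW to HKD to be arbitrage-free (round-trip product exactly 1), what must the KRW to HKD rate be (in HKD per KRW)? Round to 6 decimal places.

0.005593

Known legs of the cycle: 4.97 × 0.0295 × 0.797 × 1530 = 178.78379715
For no arbitrage the full-cycle product must be 1, so the missing rate is 1 / 178.78379715 ≈ 0.00559335.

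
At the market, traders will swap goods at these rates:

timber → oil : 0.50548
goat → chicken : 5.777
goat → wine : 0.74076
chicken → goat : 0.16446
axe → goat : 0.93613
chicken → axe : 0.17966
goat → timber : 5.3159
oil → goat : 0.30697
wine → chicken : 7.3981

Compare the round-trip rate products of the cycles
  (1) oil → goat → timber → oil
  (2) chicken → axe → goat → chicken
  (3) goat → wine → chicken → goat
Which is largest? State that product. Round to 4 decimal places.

0.9716

(1) 0.30697 × 5.3159 × 0.50548 = 0.82485
(2) 0.17966 × 0.93613 × 5.777 = 0.97161
(3) 0.74076 × 7.3981 × 0.16446 = 0.90128
Highest is cycle (2) at 0.9716 (≤1, no arbitrage).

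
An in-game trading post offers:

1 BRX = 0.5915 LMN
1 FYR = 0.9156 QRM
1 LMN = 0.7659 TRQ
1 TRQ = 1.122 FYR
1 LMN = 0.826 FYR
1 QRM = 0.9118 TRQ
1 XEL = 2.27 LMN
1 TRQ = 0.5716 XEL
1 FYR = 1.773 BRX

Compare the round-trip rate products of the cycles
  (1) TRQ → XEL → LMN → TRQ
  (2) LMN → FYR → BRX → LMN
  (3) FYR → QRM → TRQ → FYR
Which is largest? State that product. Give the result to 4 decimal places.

(1) 0.5716 × 2.27 × 0.7659 = 0.99378
(2) 0.826 × 1.773 × 0.5915 = 0.86625
(3) 0.9156 × 0.9118 × 1.122 = 0.93670
Highest is cycle (1) at 0.9938 (≤1, no arbitrage).

0.9938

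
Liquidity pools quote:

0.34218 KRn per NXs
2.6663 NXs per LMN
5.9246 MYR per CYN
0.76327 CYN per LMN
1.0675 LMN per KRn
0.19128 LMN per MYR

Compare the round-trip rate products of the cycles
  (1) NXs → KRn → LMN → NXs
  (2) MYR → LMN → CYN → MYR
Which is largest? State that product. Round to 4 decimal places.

(1) 0.34218 × 1.0675 × 2.6663 = 0.97394
(2) 0.19128 × 0.76327 × 5.9246 = 0.86498
Highest is cycle (1) at 0.9739 (≤1, no arbitrage).

0.9739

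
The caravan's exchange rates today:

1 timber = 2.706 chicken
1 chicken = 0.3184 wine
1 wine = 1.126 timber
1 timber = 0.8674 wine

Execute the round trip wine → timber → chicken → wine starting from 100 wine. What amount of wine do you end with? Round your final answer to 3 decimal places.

97.015

100 wine × 1.126 = 112.6 timber
112.6 timber × 2.706 = 304.6956 chicken
304.6956 chicken × 0.3184 = 97.01507904 wine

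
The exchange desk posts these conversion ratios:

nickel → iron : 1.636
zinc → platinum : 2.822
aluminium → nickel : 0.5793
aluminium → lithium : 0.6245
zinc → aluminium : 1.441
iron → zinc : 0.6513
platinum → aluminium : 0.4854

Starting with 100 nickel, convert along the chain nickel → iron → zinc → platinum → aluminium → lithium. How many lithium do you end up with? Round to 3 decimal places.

100 nickel × 1.636 = 163.6 iron
163.6 iron × 0.6513 = 106.55268 zinc
106.55268 zinc × 2.822 = 300.69166296 platinum
300.69166296 platinum × 0.4854 = 145.955733200784 aluminium
145.955733200784 aluminium × 0.6245 = 91.149355383889608 lithium

91.149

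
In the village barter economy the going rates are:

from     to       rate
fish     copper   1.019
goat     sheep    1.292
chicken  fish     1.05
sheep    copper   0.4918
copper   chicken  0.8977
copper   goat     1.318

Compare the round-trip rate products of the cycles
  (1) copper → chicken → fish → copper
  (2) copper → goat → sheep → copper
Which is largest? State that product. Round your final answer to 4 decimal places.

(1) 0.8977 × 1.05 × 1.019 = 0.96049
(2) 1.318 × 1.292 × 0.4918 = 0.83746
Highest is cycle (1) at 0.9605 (≤1, no arbitrage).

0.9605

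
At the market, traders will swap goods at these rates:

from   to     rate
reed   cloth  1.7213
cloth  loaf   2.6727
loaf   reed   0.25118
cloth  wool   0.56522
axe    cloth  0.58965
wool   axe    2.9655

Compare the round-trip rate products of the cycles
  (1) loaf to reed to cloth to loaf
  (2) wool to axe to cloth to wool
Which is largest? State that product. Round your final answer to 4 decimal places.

1.1556

(1) 0.25118 × 1.7213 × 2.6727 = 1.15556
(2) 2.9655 × 0.58965 × 0.56522 = 0.98835
Highest is cycle (1) at 1.1556 (>1, arbitrage).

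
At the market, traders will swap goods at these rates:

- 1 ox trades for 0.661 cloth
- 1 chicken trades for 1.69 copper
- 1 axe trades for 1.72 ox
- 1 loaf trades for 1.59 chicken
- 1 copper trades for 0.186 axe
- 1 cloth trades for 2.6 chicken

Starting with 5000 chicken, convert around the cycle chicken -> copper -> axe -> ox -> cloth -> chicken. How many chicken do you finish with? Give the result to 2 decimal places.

4645.93

5000 chicken × 1.69 = 8450 copper
8450 copper × 0.186 = 1571.7 axe
1571.7 axe × 1.72 = 2703.324 ox
2703.324 ox × 0.661 = 1786.897164 cloth
1786.897164 cloth × 2.6 = 4645.9326264 chicken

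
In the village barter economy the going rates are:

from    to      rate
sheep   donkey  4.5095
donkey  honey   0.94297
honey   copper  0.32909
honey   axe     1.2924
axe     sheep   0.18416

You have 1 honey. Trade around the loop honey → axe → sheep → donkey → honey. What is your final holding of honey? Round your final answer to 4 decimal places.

1 honey × 1.2924 = 1.2924 axe
1.2924 axe × 0.18416 = 0.238008384 sheep
0.238008384 sheep × 4.5095 = 1.073298807648 donkey
1.073298807648 donkey × 0.94297 = 1.01208857664783456 honey

1.0121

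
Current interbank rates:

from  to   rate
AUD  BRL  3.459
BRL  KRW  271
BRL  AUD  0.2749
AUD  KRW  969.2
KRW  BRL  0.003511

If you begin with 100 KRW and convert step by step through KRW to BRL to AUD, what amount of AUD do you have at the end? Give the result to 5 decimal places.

0.09652

100 KRW × 0.003511 = 0.3511 BRL
0.3511 BRL × 0.2749 = 0.09651739 AUD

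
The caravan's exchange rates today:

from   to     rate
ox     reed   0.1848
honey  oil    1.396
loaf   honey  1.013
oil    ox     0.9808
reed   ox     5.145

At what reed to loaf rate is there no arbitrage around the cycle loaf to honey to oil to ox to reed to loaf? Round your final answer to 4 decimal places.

3.9014

Known legs of the cycle: 1.013 × 1.396 × 0.9808 × 0.1848 = 0.25631692703232
For no arbitrage the full-cycle product must be 1, so the missing rate is 1 / 0.25631692703232 ≈ 3.901420.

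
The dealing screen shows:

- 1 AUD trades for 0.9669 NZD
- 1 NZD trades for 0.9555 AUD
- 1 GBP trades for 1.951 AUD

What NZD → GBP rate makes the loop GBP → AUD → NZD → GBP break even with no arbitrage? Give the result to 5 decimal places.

0.53010

Known legs of the cycle: 1.951 × 0.9669 = 1.8864219
For no arbitrage the full-cycle product must be 1, so the missing rate is 1 / 1.8864219 ≈ 0.5301041.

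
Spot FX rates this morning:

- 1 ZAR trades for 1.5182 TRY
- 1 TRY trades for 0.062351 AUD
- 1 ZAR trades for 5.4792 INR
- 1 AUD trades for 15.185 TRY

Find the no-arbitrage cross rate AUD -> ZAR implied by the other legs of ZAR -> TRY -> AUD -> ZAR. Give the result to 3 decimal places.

10.564

Known legs of the cycle: 1.5182 × 0.062351 = 0.0946612882
For no arbitrage the full-cycle product must be 1, so the missing rate is 1 / 0.0946612882 ≈ 10.56398.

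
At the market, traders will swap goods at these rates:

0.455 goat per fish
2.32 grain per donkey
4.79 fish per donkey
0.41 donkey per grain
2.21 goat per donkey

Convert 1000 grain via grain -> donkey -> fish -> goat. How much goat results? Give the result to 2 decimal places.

1000 grain × 0.41 = 410 donkey
410 donkey × 4.79 = 1963.9 fish
1963.9 fish × 0.455 = 893.5745 goat

893.57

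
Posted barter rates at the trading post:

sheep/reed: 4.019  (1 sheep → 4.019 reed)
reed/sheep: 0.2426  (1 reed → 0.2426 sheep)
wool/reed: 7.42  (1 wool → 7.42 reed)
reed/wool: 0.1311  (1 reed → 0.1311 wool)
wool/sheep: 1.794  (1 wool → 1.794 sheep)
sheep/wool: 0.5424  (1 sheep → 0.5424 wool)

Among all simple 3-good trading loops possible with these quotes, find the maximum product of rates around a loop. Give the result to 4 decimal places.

0.9764

wool→reed→sheep→wool: 7.42 × 0.2426 × 0.5424 = 0.97637
wool→sheep→reed→wool: 1.794 × 4.019 × 0.1311 = 0.94524
Maximum is wool→reed→sheep→wool at 0.9764; no arbitrage — every cycle loses value.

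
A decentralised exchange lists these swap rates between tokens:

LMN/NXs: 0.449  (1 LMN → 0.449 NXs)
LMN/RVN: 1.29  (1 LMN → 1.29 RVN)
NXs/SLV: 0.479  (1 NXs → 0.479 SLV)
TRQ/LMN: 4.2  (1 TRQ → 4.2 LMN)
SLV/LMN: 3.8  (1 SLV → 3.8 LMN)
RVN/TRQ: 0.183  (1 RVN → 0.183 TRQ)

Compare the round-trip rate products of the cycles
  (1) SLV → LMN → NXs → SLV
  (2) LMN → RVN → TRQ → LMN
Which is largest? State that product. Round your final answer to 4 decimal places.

0.9915

(1) 3.8 × 0.449 × 0.479 = 0.81727
(2) 1.29 × 0.183 × 4.2 = 0.99149
Highest is cycle (2) at 0.9915 (≤1, no arbitrage).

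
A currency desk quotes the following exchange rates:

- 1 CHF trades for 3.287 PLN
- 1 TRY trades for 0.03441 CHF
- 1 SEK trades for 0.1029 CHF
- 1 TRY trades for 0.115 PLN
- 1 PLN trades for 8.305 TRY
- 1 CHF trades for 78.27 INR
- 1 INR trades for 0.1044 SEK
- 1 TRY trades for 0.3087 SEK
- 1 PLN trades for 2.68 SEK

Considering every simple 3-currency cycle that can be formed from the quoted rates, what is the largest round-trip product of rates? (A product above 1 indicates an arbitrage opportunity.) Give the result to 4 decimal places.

PLN→TRY→CHF→PLN: 8.305 × 0.03441 × 3.287 = 0.93934
PLN→SEK→CHF→PLN: 2.68 × 0.1029 × 3.287 = 0.90646
SEK→CHF→INR→SEK: 0.1029 × 78.27 × 0.1044 = 0.84084
Maximum is PLN→TRY→CHF→PLN at 0.9393; no arbitrage — every cycle loses value.

0.9393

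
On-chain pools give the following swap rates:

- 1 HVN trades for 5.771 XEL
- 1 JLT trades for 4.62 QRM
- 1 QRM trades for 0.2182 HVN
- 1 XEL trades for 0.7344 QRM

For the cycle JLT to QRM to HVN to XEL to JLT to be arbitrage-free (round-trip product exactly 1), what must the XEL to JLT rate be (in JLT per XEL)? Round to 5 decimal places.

0.17189

Known legs of the cycle: 4.62 × 0.2182 × 5.771 = 5.817652764
For no arbitrage the full-cycle product must be 1, so the missing rate is 1 / 5.817652764 ≈ 0.1718906.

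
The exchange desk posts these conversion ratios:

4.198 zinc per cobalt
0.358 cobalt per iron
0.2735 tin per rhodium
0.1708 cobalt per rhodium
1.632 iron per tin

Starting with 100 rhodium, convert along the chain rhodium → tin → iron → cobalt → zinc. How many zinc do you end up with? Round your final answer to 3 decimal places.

67.082

100 rhodium × 0.2735 = 27.35 tin
27.35 tin × 1.632 = 44.6352 iron
44.6352 iron × 0.358 = 15.9794016 cobalt
15.9794016 cobalt × 4.198 = 67.0815279168 zinc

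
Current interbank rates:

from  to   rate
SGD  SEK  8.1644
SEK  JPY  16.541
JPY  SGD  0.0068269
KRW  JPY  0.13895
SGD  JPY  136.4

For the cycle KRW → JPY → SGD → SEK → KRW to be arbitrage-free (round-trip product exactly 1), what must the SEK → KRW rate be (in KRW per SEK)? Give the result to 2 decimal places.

Known legs of the cycle: 0.13895 × 0.0068269 × 8.1644 = 0.007744731510922
For no arbitrage the full-cycle product must be 1, so the missing rate is 1 / 0.007744731510922 ≈ 129.1200.

129.12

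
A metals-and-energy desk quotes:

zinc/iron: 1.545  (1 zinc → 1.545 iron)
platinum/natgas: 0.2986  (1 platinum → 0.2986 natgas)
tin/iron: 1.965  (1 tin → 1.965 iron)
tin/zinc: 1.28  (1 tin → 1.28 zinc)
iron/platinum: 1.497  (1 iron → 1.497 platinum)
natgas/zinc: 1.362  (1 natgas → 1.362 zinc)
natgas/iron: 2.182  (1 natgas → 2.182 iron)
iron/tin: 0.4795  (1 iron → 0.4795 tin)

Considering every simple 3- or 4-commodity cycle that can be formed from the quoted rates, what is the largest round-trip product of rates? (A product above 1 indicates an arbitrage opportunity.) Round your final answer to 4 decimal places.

platinum→natgas→iron→platinum: 0.2986 × 2.182 × 1.497 = 0.97536
zinc→iron→tin→zinc: 1.545 × 0.4795 × 1.28 = 0.94826
platinum→natgas→zinc→iron→platinum: 0.2986 × 1.362 × 1.545 × 1.497 = 0.94063
Maximum is platinum→natgas→iron→platinum at 0.9754; no arbitrage — every cycle loses value.

0.9754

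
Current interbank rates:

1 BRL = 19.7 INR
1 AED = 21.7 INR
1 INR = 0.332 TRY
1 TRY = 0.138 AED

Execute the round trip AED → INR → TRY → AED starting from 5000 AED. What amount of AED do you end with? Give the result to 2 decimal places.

5000 AED × 21.7 = 108500 INR
108500 INR × 0.332 = 36022 TRY
36022 TRY × 0.138 = 4971.036 AED

4971.04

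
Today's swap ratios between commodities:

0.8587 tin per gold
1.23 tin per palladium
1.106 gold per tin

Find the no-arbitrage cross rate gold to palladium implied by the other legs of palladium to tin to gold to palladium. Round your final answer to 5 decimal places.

0.73509

Known legs of the cycle: 1.23 × 1.106 = 1.36038
For no arbitrage the full-cycle product must be 1, so the missing rate is 1 / 1.36038 ≈ 0.7350887.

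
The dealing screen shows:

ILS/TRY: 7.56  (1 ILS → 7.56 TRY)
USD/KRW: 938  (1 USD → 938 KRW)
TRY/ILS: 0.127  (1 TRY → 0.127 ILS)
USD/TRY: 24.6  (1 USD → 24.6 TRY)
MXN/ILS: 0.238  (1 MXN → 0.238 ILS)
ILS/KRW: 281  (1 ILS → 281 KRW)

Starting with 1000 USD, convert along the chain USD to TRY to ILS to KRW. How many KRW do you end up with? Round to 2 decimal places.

877900.20

1000 USD × 24.6 = 24600 TRY
24600 TRY × 0.127 = 3124.2 ILS
3124.2 ILS × 281 = 877900.2 KRW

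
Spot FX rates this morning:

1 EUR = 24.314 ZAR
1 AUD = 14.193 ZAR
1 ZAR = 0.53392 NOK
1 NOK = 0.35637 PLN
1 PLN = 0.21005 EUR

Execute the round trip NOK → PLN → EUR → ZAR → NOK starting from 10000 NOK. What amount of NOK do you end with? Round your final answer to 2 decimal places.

10000 NOK × 0.35637 = 3563.7 PLN
3563.7 PLN × 0.21005 = 748.555185 EUR
748.555185 EUR × 24.314 = 18200.37076809 ZAR
18200.37076809 ZAR × 0.53392 = 9717.5419604986128 NOK

9717.54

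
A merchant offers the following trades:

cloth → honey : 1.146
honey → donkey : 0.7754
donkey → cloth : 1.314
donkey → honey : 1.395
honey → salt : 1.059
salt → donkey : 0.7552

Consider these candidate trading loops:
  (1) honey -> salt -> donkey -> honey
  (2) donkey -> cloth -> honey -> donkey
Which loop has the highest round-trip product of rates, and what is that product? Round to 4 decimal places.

1.1676

(1) 1.059 × 0.7552 × 1.395 = 1.11566
(2) 1.314 × 1.146 × 0.7754 = 1.16763
Highest is cycle (2) at 1.1676 (>1, arbitrage).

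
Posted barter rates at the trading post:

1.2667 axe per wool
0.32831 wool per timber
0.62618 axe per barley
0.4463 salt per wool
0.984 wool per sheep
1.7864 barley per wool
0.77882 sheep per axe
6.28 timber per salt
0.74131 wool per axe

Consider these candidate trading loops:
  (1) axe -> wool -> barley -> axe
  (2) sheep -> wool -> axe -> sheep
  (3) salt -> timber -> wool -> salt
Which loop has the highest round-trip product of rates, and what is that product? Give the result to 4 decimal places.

(1) 0.74131 × 1.7864 × 0.62618 = 0.82924
(2) 0.984 × 1.2667 × 0.77882 = 0.97075
(3) 6.28 × 0.32831 × 0.4463 = 0.92018
Highest is cycle (2) at 0.9707 (≤1, no arbitrage).

0.9707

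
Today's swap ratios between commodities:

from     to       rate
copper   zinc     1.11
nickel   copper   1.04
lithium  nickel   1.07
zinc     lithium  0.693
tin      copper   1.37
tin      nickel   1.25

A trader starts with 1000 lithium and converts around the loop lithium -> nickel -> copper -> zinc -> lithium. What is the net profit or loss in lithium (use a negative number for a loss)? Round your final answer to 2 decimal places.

1000 lithium × 1.07 = 1070 nickel
1070 nickel × 1.04 = 1112.8 copper
1112.8 copper × 1.11 = 1235.208 zinc
1235.208 zinc × 0.693 = 855.999144 lithium
Net change: 855.999144 − 1000 = -144.000856 lithium

-144.00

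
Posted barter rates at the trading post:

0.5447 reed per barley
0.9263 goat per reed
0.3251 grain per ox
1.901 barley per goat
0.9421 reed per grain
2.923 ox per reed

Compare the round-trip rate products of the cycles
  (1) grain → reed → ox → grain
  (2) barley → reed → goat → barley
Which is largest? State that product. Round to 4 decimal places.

(1) 0.9421 × 2.923 × 0.3251 = 0.89525
(2) 0.5447 × 0.9263 × 1.901 = 0.95916
Highest is cycle (2) at 0.9592 (≤1, no arbitrage).

0.9592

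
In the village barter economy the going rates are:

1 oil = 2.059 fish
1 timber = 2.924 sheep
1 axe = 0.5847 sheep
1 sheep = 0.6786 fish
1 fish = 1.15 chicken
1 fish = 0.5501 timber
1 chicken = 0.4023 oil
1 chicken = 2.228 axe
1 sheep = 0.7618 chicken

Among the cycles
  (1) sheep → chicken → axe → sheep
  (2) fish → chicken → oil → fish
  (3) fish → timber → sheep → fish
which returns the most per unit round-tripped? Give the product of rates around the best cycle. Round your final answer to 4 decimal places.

1.0915

(1) 0.7618 × 2.228 × 0.5847 = 0.99241
(2) 1.15 × 0.4023 × 2.059 = 0.95259
(3) 0.5501 × 2.924 × 0.6786 = 1.09152
Highest is cycle (3) at 1.0915 (>1, arbitrage).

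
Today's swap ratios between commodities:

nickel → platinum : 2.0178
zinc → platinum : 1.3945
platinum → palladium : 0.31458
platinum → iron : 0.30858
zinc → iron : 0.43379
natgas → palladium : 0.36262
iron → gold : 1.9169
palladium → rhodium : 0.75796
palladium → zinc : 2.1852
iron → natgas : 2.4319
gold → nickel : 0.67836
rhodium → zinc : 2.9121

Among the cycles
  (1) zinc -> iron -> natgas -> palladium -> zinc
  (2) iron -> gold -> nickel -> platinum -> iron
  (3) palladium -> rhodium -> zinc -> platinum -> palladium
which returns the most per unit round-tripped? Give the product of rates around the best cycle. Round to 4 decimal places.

0.9683

(1) 0.43379 × 2.4319 × 0.36262 × 2.1852 = 0.83593
(2) 1.9169 × 0.67836 × 2.0178 × 0.30858 = 0.80967
(3) 0.75796 × 2.9121 × 1.3945 × 0.31458 = 0.96828
Highest is cycle (3) at 0.9683 (≤1, no arbitrage).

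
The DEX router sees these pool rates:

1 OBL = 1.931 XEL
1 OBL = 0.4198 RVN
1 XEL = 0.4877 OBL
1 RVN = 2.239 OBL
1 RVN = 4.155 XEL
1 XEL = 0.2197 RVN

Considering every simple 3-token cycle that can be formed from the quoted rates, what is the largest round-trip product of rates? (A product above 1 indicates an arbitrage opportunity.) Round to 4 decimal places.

0.9499

XEL→RVN→OBL→XEL: 0.2197 × 2.239 × 1.931 = 0.94987
XEL→OBL→RVN→XEL: 0.4877 × 0.4198 × 4.155 = 0.85068
Maximum is XEL→RVN→OBL→XEL at 0.9499; no arbitrage — every cycle loses value.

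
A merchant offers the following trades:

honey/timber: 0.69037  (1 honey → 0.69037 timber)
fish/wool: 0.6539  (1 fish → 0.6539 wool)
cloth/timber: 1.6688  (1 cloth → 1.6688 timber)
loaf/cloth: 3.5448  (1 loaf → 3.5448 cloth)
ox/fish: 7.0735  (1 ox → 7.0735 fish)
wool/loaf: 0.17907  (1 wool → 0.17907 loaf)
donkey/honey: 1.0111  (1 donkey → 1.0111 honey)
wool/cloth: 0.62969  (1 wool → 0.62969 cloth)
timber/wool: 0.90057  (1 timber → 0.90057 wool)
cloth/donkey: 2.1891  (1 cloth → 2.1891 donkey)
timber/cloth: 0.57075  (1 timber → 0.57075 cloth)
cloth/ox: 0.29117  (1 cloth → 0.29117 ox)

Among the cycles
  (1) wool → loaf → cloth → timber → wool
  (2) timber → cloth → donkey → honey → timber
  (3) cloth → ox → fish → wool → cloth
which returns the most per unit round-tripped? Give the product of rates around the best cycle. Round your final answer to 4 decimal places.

0.9540

(1) 0.17907 × 3.5448 × 1.6688 × 0.90057 = 0.95397
(2) 0.57075 × 2.1891 × 1.0111 × 0.69037 = 0.87214
(3) 0.29117 × 7.0735 × 0.6539 × 0.62969 = 0.84805
Highest is cycle (1) at 0.9540 (≤1, no arbitrage).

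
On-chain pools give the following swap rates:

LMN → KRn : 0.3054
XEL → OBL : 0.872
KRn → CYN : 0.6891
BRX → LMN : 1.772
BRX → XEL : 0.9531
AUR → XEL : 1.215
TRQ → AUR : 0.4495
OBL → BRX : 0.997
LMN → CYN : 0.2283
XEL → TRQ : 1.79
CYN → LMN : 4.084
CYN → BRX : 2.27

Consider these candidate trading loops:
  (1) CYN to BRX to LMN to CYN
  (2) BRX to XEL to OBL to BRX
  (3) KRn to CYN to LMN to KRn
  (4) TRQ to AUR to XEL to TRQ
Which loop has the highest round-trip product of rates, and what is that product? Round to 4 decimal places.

0.9776

(1) 2.27 × 1.772 × 0.2283 = 0.91832
(2) 0.9531 × 0.872 × 0.997 = 0.82861
(3) 0.6891 × 4.084 × 0.3054 = 0.85948
(4) 0.4495 × 1.215 × 1.79 = 0.97760
Highest is cycle (4) at 0.9776 (≤1, no arbitrage).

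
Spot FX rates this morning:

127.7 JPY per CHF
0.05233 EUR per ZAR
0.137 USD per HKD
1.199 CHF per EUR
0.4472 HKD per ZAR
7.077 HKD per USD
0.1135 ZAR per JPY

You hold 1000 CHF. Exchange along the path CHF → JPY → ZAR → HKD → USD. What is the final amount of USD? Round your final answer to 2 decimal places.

887.99

1000 CHF × 127.7 = 127700 JPY
127700 JPY × 0.1135 = 14493.95 ZAR
14493.95 ZAR × 0.4472 = 6481.69444 HKD
6481.69444 HKD × 0.137 = 887.99213828 USD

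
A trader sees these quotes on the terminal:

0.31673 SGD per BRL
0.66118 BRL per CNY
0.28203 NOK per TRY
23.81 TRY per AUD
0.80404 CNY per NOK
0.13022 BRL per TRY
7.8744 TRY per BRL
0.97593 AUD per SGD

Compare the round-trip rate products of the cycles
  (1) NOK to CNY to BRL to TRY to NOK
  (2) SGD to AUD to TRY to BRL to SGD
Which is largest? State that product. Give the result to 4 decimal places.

1.1806

(1) 0.80404 × 0.66118 × 7.8744 × 0.28203 = 1.18062
(2) 0.97593 × 23.81 × 0.13022 × 0.31673 = 0.95840
Highest is cycle (1) at 1.1806 (>1, arbitrage).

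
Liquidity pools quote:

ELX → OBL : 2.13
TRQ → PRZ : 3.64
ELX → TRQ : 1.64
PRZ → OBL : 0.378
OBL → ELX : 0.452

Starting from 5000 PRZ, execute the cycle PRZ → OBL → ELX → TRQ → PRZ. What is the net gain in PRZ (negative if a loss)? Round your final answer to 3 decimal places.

5000 PRZ × 0.378 = 1890 OBL
1890 OBL × 0.452 = 854.28 ELX
854.28 ELX × 1.64 = 1401.0192 TRQ
1401.0192 TRQ × 3.64 = 5099.709888 PRZ
Net change: 5099.709888 − 5000 = 99.709888 PRZ

99.710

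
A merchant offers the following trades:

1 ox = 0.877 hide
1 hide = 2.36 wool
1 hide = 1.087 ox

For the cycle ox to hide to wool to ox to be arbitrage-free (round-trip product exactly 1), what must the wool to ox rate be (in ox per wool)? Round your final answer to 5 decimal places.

0.48316

Known legs of the cycle: 0.877 × 2.36 = 2.06972
For no arbitrage the full-cycle product must be 1, so the missing rate is 1 / 2.06972 ≈ 0.4831571.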